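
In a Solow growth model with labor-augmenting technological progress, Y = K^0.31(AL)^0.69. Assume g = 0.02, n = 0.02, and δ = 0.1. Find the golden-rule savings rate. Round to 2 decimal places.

Break-even investment rate: n + g + δ = 0.02 + 0.02 + 0.1 = 0.14.
At the golden rule MPK = n+g+δ, and in any Cobb-Douglas steady state s = (n+g+δ)·k/y = MPK·k/y = capital's share 0.31.

s_gold = 0.31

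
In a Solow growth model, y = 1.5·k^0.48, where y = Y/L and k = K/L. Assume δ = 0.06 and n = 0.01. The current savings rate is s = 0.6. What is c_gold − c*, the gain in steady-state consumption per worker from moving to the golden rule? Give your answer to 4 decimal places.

Break-even investment rate: n + δ = 0.01 + 0.06 = 0.07.
Current steady state (s = 0.6): k* = (0.6·1.5/0.07)^(1/0.52) ≈ 135.8220, y* = 1.5·135.8220^0.48 ≈ 15.8459, c* = (1−0.6)·15.8459 ≈ 6.3384.
Maximizing c = f(k) − (n+δ)·k gives f'(k) = n+δ, i.e. 0.48·1.5·k^(0.48−1) = 0.07, so k_gold = (0.48·1.5/0.07)^(1/0.52) ≈ 88.4310.
y_gold = 1.5·88.4310^0.48 ≈ 12.8962, c_gold = y_gold − 0.07·k_gold ≈ 6.7060.
Gain: Δc = 6.7060 − 6.3384 ≈ 0.3677.

Δc ≈ 0.3677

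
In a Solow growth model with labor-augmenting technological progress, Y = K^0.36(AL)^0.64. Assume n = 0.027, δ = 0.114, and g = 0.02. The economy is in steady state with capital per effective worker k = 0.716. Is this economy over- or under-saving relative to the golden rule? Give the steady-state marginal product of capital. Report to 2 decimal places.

Break-even investment rate: n + g + δ = 0.027 + 0.02 + 0.114 = 0.161.
MPK = 0.36·k^(0.36−1) = 0.36·0.716^(-0.64) ≈ 0.4458.
MPK > 0.161, so the economy is dynamically efficient (under-saving).

under-saving; MPK ≈ 0.45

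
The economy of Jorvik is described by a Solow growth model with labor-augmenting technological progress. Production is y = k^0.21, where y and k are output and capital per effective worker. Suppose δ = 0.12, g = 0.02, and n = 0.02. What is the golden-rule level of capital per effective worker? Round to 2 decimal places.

k_gold ≈ 1.41

Break-even investment rate: n + g + δ = 0.02 + 0.02 + 0.12 = 0.16.
Setting f'(k) = n+g+δ gives 0.21·k^(0.21−1) = 0.16, hence k_gold = (0.21/0.16)^(1/0.79) ≈ 1.4109.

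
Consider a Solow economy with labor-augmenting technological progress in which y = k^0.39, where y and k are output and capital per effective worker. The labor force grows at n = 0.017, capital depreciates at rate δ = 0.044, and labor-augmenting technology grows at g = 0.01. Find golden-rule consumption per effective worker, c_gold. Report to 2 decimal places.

c_gold ≈ 1.81

Capital per effective worker breaks even when investment replaces (n + g + δ)·k; here n + g + δ = 0.071.
Maximizing c = f(k) − (n+g+δ)·k gives f'(k) = n+g+δ, i.e. 0.39·k^(0.39−1) = 0.071, so k_gold = (0.39/0.071)^(1/0.61) ≈ 16.3229.
y_gold = 16.3229^0.39 ≈ 2.9716.
c_gold = y_gold − (n+g+δ)·k_gold = 2.9716 − 0.071·16.3229 ≈ 1.8127.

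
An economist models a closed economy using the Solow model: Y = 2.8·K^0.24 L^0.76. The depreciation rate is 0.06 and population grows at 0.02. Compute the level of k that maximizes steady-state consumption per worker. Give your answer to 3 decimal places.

k_gold ≈ 16.450

Break-even investment rate: n + δ = 0.02 + 0.06 = 0.08.
At the golden rule the marginal product of capital equals n+δ: 0.24·2.8·k^(0.24−1) = 0.08. Solving, k_gold = (0.24·2.8/0.08)^(1/0.76) ≈ 16.4497.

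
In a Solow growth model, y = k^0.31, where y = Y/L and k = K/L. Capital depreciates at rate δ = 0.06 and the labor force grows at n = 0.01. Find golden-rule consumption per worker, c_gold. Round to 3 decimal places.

c_gold ≈ 1.346

Break-even investment rate: n + δ = 0.01 + 0.06 = 0.07.
Setting f'(k) = n+δ gives 0.31·k^(0.31−1) = 0.07, hence k_gold = (0.31/0.07)^(1/0.69) ≈ 8.6420.
y_gold = 8.6420^0.31 ≈ 1.9514.
c_gold = y_gold − (n+δ)·k_gold = 1.9514 − 0.07·8.6420 ≈ 1.3465.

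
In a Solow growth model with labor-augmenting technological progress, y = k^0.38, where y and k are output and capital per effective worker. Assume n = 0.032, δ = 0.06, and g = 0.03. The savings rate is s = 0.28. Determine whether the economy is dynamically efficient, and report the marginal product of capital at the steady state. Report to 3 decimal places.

dynamically efficient; MPK ≈ 0.166

Break-even investment rate: n + g + δ = 0.032 + 0.03 + 0.06 = 0.122.
Steady-state k*: s·k^0.38 = 0.122·k gives k* = (0.28/0.122)^(1/0.62) ≈ 3.8188.
MPK = 0.38·3.8188^(-0.62) ≈ 0.1656.
MPK > n+g+δ = 0.122, so the economy is dynamically efficient (under-saving).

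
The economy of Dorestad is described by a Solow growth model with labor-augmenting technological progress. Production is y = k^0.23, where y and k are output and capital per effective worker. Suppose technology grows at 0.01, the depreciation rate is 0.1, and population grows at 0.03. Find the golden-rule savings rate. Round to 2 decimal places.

s_gold = 0.23

Capital per effective worker breaks even when investment replaces (n + g + δ)·k; here n + g + δ = 0.14.
At the golden rule MPK = n+g+δ, and in any Cobb-Douglas steady state s = (n+g+δ)·k/y = MPK·k/y = capital's share 0.23.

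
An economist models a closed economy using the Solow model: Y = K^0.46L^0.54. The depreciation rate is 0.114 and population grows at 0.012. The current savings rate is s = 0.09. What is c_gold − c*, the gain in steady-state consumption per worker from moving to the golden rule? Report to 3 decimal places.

Δc ≈ 0.944

n + δ = 0.012 + 0.114 = 0.126.
Current steady state (s = 0.09): k* = (0.09/0.126)^(1/0.54) ≈ 0.5363, y* = 0.5363^0.46 ≈ 0.7508, c* = (1−0.09)·0.7508 ≈ 0.6832.
Setting f'(k) = n+δ gives 0.46·k^(0.46−1) = 0.126, hence k_gold = (0.46/0.126)^(1/0.54) ≈ 11.0017.
y_gold = 11.0017^0.46 ≈ 3.0135, c_gold = y_gold − 0.126·k_gold ≈ 1.6273.
Gain: Δc = 1.6273 − 0.6832 ≈ 0.9441.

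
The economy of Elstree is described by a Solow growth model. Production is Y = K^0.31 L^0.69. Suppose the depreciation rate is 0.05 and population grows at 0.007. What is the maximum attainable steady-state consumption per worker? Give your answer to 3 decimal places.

c_gold ≈ 1.477

Break-even investment rate: n + δ = 0.007 + 0.05 = 0.057.
Maximizing c = f(k) − (n+δ)·k gives f'(k) = n+δ, i.e. 0.31·k^(0.31−1) = 0.057, so k_gold = (0.31/0.057)^(1/0.69) ≈ 11.6392.
y_gold = 11.6392^0.31 ≈ 2.1401.
c_gold = y_gold − (n+δ)·k_gold = 2.1401 − 0.057·11.6392 ≈ 1.4767.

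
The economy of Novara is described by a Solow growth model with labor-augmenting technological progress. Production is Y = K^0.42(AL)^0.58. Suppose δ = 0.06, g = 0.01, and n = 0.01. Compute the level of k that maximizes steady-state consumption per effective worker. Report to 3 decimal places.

Capital per effective worker breaks even when investment replaces (n + g + δ)·k; here n + g + δ = 0.08.
Setting f'(k) = n+g+δ gives 0.42·k^(0.42−1) = 0.08, hence k_gold = (0.42/0.08)^(1/0.58) ≈ 17.4443.

k_gold ≈ 17.444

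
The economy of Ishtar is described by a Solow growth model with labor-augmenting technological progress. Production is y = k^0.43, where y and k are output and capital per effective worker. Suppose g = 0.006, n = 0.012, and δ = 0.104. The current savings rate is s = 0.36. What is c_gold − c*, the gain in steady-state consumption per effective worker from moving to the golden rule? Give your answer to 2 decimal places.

Δc ≈ 0.03

Break-even investment rate: n + g + δ = 0.012 + 0.006 + 0.104 = 0.122.
Current steady state (s = 0.36): k* = (0.36/0.122)^(1/0.57) ≈ 6.6751, y* = 6.6751^0.43 ≈ 2.2621, c* = (1−0.36)·2.2621 ≈ 1.4478.
Setting f'(k) = n+g+δ gives 0.43·k^(0.43−1) = 0.122, hence k_gold = (0.43/0.122)^(1/0.57) ≈ 9.1167.
y_gold = 9.1167^0.43 ≈ 2.5866, c_gold = y_gold − 0.122·k_gold ≈ 1.4744.
Gain: Δc = 1.4744 − 1.4478 ≈ 0.0266.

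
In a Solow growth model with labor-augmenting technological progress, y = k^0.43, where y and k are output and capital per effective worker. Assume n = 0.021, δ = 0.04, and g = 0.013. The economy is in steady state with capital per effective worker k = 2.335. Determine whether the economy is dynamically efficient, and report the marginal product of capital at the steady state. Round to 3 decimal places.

n + g + δ = 0.021 + 0.013 + 0.04 = 0.074.
MPK = 0.43·k^(0.43−1) = 0.43·2.335^(-0.57) ≈ 0.2652.
MPK > 0.074, so the economy is dynamically efficient (under-saving).

dynamically efficient; MPK ≈ 0.265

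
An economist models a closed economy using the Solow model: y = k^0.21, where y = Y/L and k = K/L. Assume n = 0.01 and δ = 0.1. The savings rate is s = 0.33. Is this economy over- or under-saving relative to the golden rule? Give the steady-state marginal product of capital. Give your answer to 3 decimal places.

over-saving; MPK ≈ 0.070

Break-even investment rate: n + δ = 0.01 + 0.1 = 0.11.
Steady-state k*: s·k^0.21 = 0.11·k gives k* = (0.33/0.11)^(1/0.79) ≈ 4.0175.
MPK = 0.21·4.0175^(-0.79) ≈ 0.0700.
MPK < n+δ = 0.11, so the economy is dynamically inefficient (over-saving).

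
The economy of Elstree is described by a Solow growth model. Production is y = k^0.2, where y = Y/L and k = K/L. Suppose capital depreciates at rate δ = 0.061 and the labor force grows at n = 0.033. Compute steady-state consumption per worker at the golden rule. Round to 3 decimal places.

c_gold ≈ 0.966

Break-even investment rate: n + δ = 0.033 + 0.061 = 0.094.
Setting f'(k) = n+δ gives 0.2·k^(0.2−1) = 0.094, hence k_gold = (0.2/0.094)^(1/0.8) ≈ 2.5697.
y_gold = 2.5697^0.2 ≈ 1.2077.
c_gold = y_gold − (n+δ)·k_gold = 1.2077 − 0.094·2.5697 ≈ 0.9662.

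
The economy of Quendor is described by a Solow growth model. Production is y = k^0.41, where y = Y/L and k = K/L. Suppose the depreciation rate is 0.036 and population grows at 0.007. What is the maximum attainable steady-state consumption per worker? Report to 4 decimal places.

c_gold ≈ 2.8274

The effective depreciation rate is n + δ = 0.007 + 0.036 = 0.043.
Maximizing c = f(k) − (n+δ)·k gives f'(k) = n+δ, i.e. 0.41·k^(0.41−1) = 0.043, so k_gold = (0.41/0.043)^(1/0.59) ≈ 45.6937.
y_gold = 45.6937^0.41 ≈ 4.7923.
c_gold = y_gold − (n+δ)·k_gold = 4.7923 − 0.043·45.6937 ≈ 2.8274.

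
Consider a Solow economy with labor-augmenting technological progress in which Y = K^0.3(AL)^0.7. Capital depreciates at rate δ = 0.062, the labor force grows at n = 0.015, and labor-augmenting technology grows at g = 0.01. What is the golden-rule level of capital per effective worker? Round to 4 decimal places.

Capital per effective worker breaks even when investment replaces (n + g + δ)·k; here n + g + δ = 0.087.
Golden rule sets MPK = n+g+δ: 0.3·k^(0.3−1) = 0.087, so k_gold = (0.3/0.087)^(1/0.7) ≈ 5.8614.

k_gold ≈ 5.8614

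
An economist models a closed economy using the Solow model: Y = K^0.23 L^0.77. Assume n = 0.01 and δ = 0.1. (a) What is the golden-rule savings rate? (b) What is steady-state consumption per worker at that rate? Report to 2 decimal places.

(a) s_gold = 0.23; (b) c_gold ≈ 0.96

Break-even investment rate: n + δ = 0.01 + 0.1 = 0.11.
For Cobb-Douglas, s_gold equals capital's share: s_gold = 0.23.
Setting f'(k) = n+δ gives 0.23·k^(0.23−1) = 0.11, hence k_gold = (0.23/0.11)^(1/0.77) ≈ 2.6063.
y_gold = 2.6063^0.23 ≈ 1.2465; c_gold = (1−0.23)·y_gold ≈ 0.9598.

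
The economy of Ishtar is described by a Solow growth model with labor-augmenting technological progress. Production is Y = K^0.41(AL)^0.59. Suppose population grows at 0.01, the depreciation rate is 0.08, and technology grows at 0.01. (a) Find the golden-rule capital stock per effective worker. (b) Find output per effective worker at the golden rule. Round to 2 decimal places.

Capital per effective worker breaks even when investment replaces (n + g + δ)·k; here n + g + δ = 0.1.
Maximizing c = f(k) − (n+g+δ)·k gives f'(k) = n+g+δ, i.e. 0.41·k^(0.41−1) = 0.1, so k_gold = (0.41/0.1)^(1/0.59) ≈ 10.9299.
y_gold = 10.9299^0.41 ≈ 2.6658.

(a) k_gold ≈ 10.93; (b) y_gold ≈ 2.67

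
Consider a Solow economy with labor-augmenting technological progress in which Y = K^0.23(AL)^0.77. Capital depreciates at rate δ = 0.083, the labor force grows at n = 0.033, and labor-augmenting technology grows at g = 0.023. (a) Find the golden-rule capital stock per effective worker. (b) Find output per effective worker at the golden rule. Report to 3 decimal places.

n + g + δ = 0.033 + 0.023 + 0.083 = 0.139.
Maximizing c = f(k) − (n+g+δ)·k gives f'(k) = n+g+δ, i.e. 0.23·k^(0.23−1) = 0.139, so k_gold = (0.23/0.139)^(1/0.77) ≈ 1.9233.
y_gold = 1.9233^0.23 ≈ 1.1623.

(a) k_gold ≈ 1.923; (b) y_gold ≈ 1.162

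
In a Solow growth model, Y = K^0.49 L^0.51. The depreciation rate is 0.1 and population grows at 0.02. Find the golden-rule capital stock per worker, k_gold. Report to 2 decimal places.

Break-even investment rate: n + δ = 0.02 + 0.1 = 0.12.
Maximizing c = f(k) − (n+δ)·k gives f'(k) = n+δ, i.e. 0.49·k^(0.49−1) = 0.12, so k_gold = (0.49/0.12)^(1/0.51) ≈ 15.7786.

k_gold ≈ 15.78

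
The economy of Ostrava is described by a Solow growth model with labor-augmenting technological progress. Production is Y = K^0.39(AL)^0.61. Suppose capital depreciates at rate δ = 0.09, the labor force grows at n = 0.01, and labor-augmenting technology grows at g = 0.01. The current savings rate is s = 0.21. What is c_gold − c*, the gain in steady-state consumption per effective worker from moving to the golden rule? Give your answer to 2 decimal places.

The effective depreciation rate is n + g + δ = 0.01 + 0.01 + 0.09 = 0.11.
Current steady state (s = 0.21): k* = (0.21/0.11)^(1/0.61) ≈ 2.8865, y* = 2.8865^0.39 ≈ 1.5120, c* = (1−0.21)·1.5120 ≈ 1.1945.
At the golden rule the marginal product of capital equals n+g+δ: 0.39·k^(0.39−1) = 0.11. Solving, k_gold = (0.39/0.11)^(1/0.61) ≈ 7.9635.
y_gold = 7.9635^0.39 ≈ 2.2461, c_gold = y_gold − 0.11·k_gold ≈ 1.3701.
Gain: Δc = 1.3701 − 1.1945 ≈ 0.1757.

Δc ≈ 0.18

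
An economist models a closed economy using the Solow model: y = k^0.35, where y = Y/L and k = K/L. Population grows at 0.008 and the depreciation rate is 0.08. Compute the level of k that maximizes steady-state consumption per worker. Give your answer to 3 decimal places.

k_gold ≈ 8.364

Break-even investment rate: n + δ = 0.008 + 0.08 = 0.088.
At the golden rule the marginal product of capital equals n+δ: 0.35·k^(0.35−1) = 0.088. Solving, k_gold = (0.35/0.088)^(1/0.65) ≈ 8.3645.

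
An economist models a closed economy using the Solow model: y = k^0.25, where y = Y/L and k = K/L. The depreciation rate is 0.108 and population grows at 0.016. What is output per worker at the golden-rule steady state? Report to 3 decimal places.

The effective depreciation rate is n + δ = 0.016 + 0.108 = 0.124.
Setting f'(k) = n+δ gives 0.25·k^(0.25−1) = 0.124, hence k_gold = (0.25/0.124)^(1/0.75) ≈ 2.5470.
Output: y_gold = k_gold^0.25 = 2.5470^0.25 ≈ 1.2633.

y_gold ≈ 1.263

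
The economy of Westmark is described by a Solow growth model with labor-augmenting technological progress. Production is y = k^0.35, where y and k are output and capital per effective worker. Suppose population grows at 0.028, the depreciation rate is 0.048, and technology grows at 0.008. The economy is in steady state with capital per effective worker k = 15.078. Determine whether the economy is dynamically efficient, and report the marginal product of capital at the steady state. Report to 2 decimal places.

n + g + δ = 0.028 + 0.008 + 0.048 = 0.084.
MPK = 0.35·k^(0.35−1) = 0.35·15.078^(-0.65) ≈ 0.0600.
MPK < 0.084, so the economy is dynamically inefficient (over-saving).

dynamically inefficient; MPK ≈ 0.06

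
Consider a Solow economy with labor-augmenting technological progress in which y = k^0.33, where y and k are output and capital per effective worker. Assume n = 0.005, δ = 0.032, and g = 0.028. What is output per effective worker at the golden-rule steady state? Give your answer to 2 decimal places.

n + g + δ = 0.005 + 0.028 + 0.032 = 0.065.
At the golden rule the marginal product of capital equals n+g+δ: 0.33·k^(0.33−1) = 0.065. Solving, k_gold = (0.33/0.065)^(1/0.67) ≈ 11.3015.
Output: y_gold = k_gold^0.33 = 11.3015^0.33 ≈ 2.2260.

y_gold ≈ 2.23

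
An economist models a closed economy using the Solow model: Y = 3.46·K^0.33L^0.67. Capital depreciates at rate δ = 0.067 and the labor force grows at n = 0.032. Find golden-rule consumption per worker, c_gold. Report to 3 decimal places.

c_gold ≈ 7.730

n + δ = 0.032 + 0.067 = 0.099.
At the golden rule the marginal product of capital equals n+δ: 0.33·3.46·k^(0.33−1) = 0.099. Solving, k_gold = (0.33·3.46/0.099)^(1/0.67) ≈ 38.4598.
y_gold = 3.46·38.4598^0.33 ≈ 11.5379.
c_gold = y_gold − (n+δ)·k_gold = 11.5379 − 0.099·38.4598 ≈ 7.7304.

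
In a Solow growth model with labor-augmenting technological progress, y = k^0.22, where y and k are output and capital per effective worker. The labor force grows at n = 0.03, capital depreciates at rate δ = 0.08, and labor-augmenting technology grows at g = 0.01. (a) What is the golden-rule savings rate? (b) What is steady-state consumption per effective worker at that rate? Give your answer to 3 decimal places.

(a) s_gold = 0.220; (b) c_gold ≈ 0.925

Capital per effective worker breaks even when investment replaces (n + g + δ)·k; here n + g + δ = 0.12.
For Cobb-Douglas, s_gold equals capital's share: s_gold = 0.22.
At the golden rule the marginal product of capital equals n+g+δ: 0.22·k^(0.22−1) = 0.12. Solving, k_gold = (0.22/0.12)^(1/0.78) ≈ 2.1751.
y_gold = 2.1751^0.22 ≈ 1.1864; c_gold = (1−0.22)·y_gold ≈ 0.9254.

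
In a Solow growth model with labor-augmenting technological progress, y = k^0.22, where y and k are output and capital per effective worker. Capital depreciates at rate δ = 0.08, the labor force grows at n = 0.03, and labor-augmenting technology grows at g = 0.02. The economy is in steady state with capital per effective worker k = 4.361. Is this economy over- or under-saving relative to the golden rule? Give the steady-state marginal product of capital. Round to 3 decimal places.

over-saving; MPK ≈ 0.070

Capital per effective worker breaks even when investment replaces (n + g + δ)·k; here n + g + δ = 0.13.
MPK = 0.22·k^(0.22−1) = 0.22·4.361^(-0.78) ≈ 0.0698.
MPK < 0.13, so the economy is dynamically inefficient (over-saving).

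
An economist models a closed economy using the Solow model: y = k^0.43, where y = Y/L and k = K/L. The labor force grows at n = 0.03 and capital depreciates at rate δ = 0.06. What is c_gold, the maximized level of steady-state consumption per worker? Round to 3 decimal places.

Capital per worker breaks even when investment replaces (n + δ)·k; here n + δ = 0.09.
Setting f'(k) = n+δ gives 0.43·k^(0.43−1) = 0.09, hence k_gold = (0.43/0.09)^(1/0.57) ≈ 15.5462.
y_gold = 15.5462^0.43 ≈ 3.2539.
c_gold = y_gold − (n+δ)·k_gold = 3.2539 − 0.09·15.5462 ≈ 1.8547.

c_gold ≈ 1.855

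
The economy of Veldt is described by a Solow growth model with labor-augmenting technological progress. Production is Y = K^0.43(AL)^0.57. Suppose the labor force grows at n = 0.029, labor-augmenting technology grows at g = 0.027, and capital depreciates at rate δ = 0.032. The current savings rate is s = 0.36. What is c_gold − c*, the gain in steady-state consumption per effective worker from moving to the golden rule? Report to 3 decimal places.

Δc ≈ 0.034

Capital per effective worker breaks even when investment replaces (n + g + δ)·k; here n + g + δ = 0.088.
Current steady state (s = 0.36): k* = (0.36/0.088)^(1/0.57) ≈ 11.8404, y* = 11.8404^0.43 ≈ 2.8943, c* = (1−0.36)·2.8943 ≈ 1.8524.
Maximizing c = f(k) − (n+g+δ)·k gives f'(k) = n+g+δ, i.e. 0.43·k^(0.43−1) = 0.088, so k_gold = (0.43/0.088)^(1/0.57) ≈ 16.1714.
y_gold = 16.1714^0.43 ≈ 3.3095, c_gold = y_gold − 0.088·k_gold ≈ 1.8864.
Gain: Δc = 1.8864 − 1.8524 ≈ 0.0340.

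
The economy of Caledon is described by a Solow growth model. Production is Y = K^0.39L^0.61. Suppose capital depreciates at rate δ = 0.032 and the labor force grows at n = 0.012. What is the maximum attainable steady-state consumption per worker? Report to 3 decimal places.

n + δ = 0.012 + 0.032 = 0.044.
Setting f'(k) = n+δ gives 0.39·k^(0.39−1) = 0.044, hence k_gold = (0.39/0.044)^(1/0.61) ≈ 35.7653.
y_gold = 35.7653^0.39 ≈ 4.0351.
c_gold = y_gold − (n+δ)·k_gold = 4.0351 − 0.044·35.7653 ≈ 2.4614.

c_gold ≈ 2.461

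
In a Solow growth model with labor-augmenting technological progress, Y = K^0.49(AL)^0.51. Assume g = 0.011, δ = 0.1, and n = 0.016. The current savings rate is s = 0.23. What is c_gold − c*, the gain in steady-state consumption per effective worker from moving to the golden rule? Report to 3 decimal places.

Δc ≈ 0.504

n + g + δ = 0.016 + 0.011 + 0.1 = 0.127.
Current steady state (s = 0.23): k* = (0.23/0.127)^(1/0.51) ≈ 3.2043, y* = 3.2043^0.49 ≈ 1.7693, c* = (1−0.23)·1.7693 ≈ 1.3624.
At the golden rule the marginal product of capital equals n+g+δ: 0.49·k^(0.49−1) = 0.127. Solving, k_gold = (0.49/0.127)^(1/0.51) ≈ 14.1185.
y_gold = 14.1185^0.49 ≈ 3.6593, c_gold = y_gold − 0.127·k_gold ≈ 1.8662.
Gain: Δc = 1.8662 − 1.3624 ≈ 0.5039.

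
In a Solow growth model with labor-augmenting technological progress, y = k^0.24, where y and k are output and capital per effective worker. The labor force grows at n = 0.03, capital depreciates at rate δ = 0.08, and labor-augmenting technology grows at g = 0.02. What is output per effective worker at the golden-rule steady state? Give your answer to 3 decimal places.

y_gold ≈ 1.214

Capital per effective worker breaks even when investment replaces (n + g + δ)·k; here n + g + δ = 0.13.
Maximizing c = f(k) − (n+g+δ)·k gives f'(k) = n+g+δ, i.e. 0.24·k^(0.24−1) = 0.13, so k_gold = (0.24/0.13)^(1/0.76) ≈ 2.2405.
Output: y_gold = k_gold^0.24 = 2.2405^0.24 ≈ 1.2136.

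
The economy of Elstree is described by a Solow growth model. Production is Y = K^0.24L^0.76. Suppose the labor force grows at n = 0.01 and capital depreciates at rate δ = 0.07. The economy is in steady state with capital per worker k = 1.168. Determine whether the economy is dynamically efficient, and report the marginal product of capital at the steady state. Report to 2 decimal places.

dynamically efficient; MPK ≈ 0.21

Break-even investment rate: n + δ = 0.01 + 0.07 = 0.08.
MPK = 0.24·k^(0.24−1) = 0.24·1.168^(-0.76) ≈ 0.2133.
MPK > 0.08, so the economy is dynamically efficient (under-saving).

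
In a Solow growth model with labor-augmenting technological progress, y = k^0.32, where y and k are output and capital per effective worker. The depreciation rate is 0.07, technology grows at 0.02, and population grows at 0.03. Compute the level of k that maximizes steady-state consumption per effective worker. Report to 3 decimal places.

n + g + δ = 0.03 + 0.02 + 0.07 = 0.12.
At the golden rule the marginal product of capital equals n+g+δ: 0.32·k^(0.32−1) = 0.12. Solving, k_gold = (0.32/0.12)^(1/0.68) ≈ 4.2308.

k_gold ≈ 4.231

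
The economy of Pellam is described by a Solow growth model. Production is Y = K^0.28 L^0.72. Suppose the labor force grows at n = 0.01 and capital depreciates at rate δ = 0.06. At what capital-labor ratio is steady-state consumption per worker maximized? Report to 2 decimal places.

k_gold ≈ 6.86

The effective depreciation rate is n + δ = 0.01 + 0.06 = 0.07.
Setting f'(k) = n+δ gives 0.28·k^(0.28−1) = 0.07, hence k_gold = (0.28/0.07)^(1/0.72) ≈ 6.8580.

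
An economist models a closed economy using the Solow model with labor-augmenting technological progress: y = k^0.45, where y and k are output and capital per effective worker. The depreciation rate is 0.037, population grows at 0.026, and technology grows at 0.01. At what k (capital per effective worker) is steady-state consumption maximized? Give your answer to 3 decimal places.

k_gold ≈ 27.300

The effective depreciation rate is n + g + δ = 0.026 + 0.01 + 0.037 = 0.073.
Setting f'(k) = n+g+δ gives 0.45·k^(0.45−1) = 0.073, hence k_gold = (0.45/0.073)^(1/0.55) ≈ 27.3000.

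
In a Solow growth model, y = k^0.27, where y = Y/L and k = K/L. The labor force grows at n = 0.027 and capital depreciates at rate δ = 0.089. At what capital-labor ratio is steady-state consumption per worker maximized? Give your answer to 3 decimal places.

The effective depreciation rate is n + δ = 0.027 + 0.089 = 0.116.
Setting f'(k) = n+δ gives 0.27·k^(0.27−1) = 0.116, hence k_gold = (0.27/0.116)^(1/0.73) ≈ 3.1813.

k_gold ≈ 3.181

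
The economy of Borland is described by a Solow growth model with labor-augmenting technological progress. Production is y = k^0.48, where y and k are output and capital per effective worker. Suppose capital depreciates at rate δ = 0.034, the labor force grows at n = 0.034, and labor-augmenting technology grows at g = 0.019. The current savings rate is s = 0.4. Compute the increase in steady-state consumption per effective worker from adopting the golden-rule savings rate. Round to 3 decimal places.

Δc ≈ 0.063

Capital per effective worker breaks even when investment replaces (n + g + δ)·k; here n + g + δ = 0.087.
Current steady state (s = 0.4): k* = (0.4/0.087)^(1/0.52) ≈ 18.7982, y* = 18.7982^0.48 ≈ 4.0886, c* = (1−0.4)·4.0886 ≈ 2.4532.
At the golden rule the marginal product of capital equals n+g+δ: 0.48·k^(0.48−1) = 0.087. Solving, k_gold = (0.48/0.087)^(1/0.52) ≈ 26.6924.
y_gold = 26.6924^0.48 ≈ 4.8380, c_gold = y_gold − 0.087·k_gold ≈ 2.5158.
Gain: Δc = 2.5158 − 2.4532 ≈ 0.0626.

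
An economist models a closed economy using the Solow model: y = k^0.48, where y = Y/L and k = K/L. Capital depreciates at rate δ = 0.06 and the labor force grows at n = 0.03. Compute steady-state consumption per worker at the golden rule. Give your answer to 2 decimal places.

Break-even investment rate: n + δ = 0.03 + 0.06 = 0.09.
Setting f'(k) = n+δ gives 0.48·k^(0.48−1) = 0.09, hence k_gold = (0.48/0.09)^(1/0.52) ≈ 25.0077.
y_gold = 25.0077^0.48 ≈ 4.6890.
c_gold = y_gold − (n+δ)·k_gold = 4.6890 − 0.09·25.0077 ≈ 2.4383.

c_gold ≈ 2.44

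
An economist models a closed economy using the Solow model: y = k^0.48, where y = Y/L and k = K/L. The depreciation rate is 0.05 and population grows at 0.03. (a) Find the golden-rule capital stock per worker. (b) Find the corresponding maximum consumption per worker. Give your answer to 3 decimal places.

The effective depreciation rate is n + δ = 0.03 + 0.05 = 0.08.
Maximizing c = f(k) − (n+δ)·k gives f'(k) = n+δ, i.e. 0.48·k^(0.48−1) = 0.08, so k_gold = (0.48/0.08)^(1/0.52) ≈ 31.3650.
y_gold = 31.3650^0.48 ≈ 5.2275; c_gold = y_gold − 0.08·k_gold ≈ 2.7183.

(a) k_gold ≈ 31.365; (b) c_gold ≈ 2.718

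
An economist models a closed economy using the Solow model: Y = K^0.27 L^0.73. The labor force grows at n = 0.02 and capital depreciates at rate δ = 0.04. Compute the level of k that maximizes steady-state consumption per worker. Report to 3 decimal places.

k_gold ≈ 7.849

The effective depreciation rate is n + δ = 0.02 + 0.04 = 0.06.
Golden rule sets MPK = n+δ: 0.27·k^(0.27−1) = 0.06, so k_gold = (0.27/0.06)^(1/0.73) ≈ 7.8490.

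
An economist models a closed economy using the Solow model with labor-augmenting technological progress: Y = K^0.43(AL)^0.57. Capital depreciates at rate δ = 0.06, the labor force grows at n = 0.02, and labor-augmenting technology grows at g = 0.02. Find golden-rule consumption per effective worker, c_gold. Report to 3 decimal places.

c_gold ≈ 1.713

Break-even investment rate: n + g + δ = 0.02 + 0.02 + 0.06 = 0.1.
Golden rule sets MPK = n+g+δ: 0.43·k^(0.43−1) = 0.1, so k_gold = (0.43/0.1)^(1/0.57) ≈ 12.9225.
y_gold = 12.9225^0.43 ≈ 3.0052.
c_gold = y_gold − (n+g+δ)·k_gold = 3.0052 − 0.1·12.9225 ≈ 1.7130.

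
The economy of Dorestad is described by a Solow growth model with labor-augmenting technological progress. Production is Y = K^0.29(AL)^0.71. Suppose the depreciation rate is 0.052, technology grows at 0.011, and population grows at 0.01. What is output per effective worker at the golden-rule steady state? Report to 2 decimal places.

y_gold ≈ 1.76

The effective depreciation rate is n + g + δ = 0.01 + 0.011 + 0.052 = 0.073.
At the golden rule the marginal product of capital equals n+g+δ: 0.29·k^(0.29−1) = 0.073. Solving, k_gold = (0.29/0.073)^(1/0.71) ≈ 6.9786.
Output: y_gold = k_gold^0.29 = 6.9786^0.29 ≈ 1.7567.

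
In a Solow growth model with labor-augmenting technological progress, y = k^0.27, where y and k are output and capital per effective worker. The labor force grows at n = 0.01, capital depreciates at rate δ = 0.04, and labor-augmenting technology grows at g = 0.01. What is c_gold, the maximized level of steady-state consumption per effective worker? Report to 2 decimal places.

n + g + δ = 0.01 + 0.01 + 0.04 = 0.06.
Setting f'(k) = n+g+δ gives 0.27·k^(0.27−1) = 0.06, hence k_gold = (0.27/0.06)^(1/0.73) ≈ 7.8490.
y_gold = 7.8490^0.27 ≈ 1.7442.
c_gold = y_gold − (n+g+δ)·k_gold = 1.7442 − 0.06·7.8490 ≈ 1.2733.

c_gold ≈ 1.27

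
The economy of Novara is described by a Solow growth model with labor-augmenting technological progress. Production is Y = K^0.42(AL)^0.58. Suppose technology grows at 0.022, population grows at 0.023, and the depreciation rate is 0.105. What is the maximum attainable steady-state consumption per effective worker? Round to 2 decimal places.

c_gold ≈ 1.22

n + g + δ = 0.023 + 0.022 + 0.105 = 0.15.
At the golden rule the marginal product of capital equals n+g+δ: 0.42·k^(0.42−1) = 0.15. Solving, k_gold = (0.42/0.15)^(1/0.58) ≈ 5.9015.
y_gold = 5.9015^0.42 ≈ 2.1077.
c_gold = y_gold − (n+g+δ)·k_gold = 2.1077 − 0.15·5.9015 ≈ 1.2225.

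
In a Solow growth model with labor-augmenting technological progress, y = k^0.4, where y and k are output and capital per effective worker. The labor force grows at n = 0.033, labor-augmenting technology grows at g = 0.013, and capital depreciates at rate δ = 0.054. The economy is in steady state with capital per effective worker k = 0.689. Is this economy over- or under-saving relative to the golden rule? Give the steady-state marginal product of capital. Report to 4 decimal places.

under-saving; MPK ≈ 0.5002

Break-even investment rate: n + g + δ = 0.033 + 0.013 + 0.054 = 0.1.
MPK = 0.4·k^(0.4−1) = 0.4·0.689^(-0.6) ≈ 0.5002.
MPK > 0.1, so the economy is dynamically efficient (under-saving).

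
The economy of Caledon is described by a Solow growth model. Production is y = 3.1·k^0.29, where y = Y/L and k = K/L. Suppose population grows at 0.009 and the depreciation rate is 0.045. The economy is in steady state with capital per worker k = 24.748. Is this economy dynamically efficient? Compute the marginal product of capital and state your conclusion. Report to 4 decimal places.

The effective depreciation rate is n + δ = 0.009 + 0.045 = 0.054.
MPK = 0.29·3.1·k^(0.29−1) = 0.29·3.1·24.748^(-0.71) ≈ 0.0921.
MPK > 0.054, so the economy is dynamically efficient (under-saving).

dynamically efficient; MPK ≈ 0.0921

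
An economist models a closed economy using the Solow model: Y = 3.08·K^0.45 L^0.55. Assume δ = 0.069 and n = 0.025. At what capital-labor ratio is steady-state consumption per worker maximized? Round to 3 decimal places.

The effective depreciation rate is n + δ = 0.025 + 0.069 = 0.094.
Maximizing c = f(k) − (n+δ)·k gives f'(k) = n+δ, i.e. 0.45·3.08·k^(0.45−1) = 0.094, so k_gold = (0.45·3.08/0.094)^(1/0.55) ≈ 133.2882.

k_gold ≈ 133.288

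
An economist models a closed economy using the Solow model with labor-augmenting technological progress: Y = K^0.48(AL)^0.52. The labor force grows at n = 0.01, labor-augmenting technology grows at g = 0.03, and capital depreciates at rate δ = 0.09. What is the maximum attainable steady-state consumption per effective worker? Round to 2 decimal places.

n + g + δ = 0.01 + 0.03 + 0.09 = 0.13.
Maximizing c = f(k) − (n+g+δ)·k gives f'(k) = n+g+δ, i.e. 0.48·k^(0.48−1) = 0.13, so k_gold = (0.48/0.13)^(1/0.52) ≈ 12.3298.
y_gold = 12.3298^0.48 ≈ 3.3393.
c_gold = y_gold − (n+g+δ)·k_gold = 3.3393 − 0.13·12.3298 ≈ 1.7365.

c_gold ≈ 1.74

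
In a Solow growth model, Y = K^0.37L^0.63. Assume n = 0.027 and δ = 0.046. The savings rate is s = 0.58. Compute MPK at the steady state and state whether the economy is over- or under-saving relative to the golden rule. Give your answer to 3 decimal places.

The effective depreciation rate is n + δ = 0.027 + 0.046 = 0.073.
Steady-state k*: s·k^0.37 = 0.073·k gives k* = (0.58/0.073)^(1/0.63) ≈ 26.8373.
MPK = 0.37·26.8373^(-0.63) ≈ 0.0466.
MPK < n+δ = 0.073, so the economy is dynamically inefficient (over-saving).

over-saving; MPK ≈ 0.047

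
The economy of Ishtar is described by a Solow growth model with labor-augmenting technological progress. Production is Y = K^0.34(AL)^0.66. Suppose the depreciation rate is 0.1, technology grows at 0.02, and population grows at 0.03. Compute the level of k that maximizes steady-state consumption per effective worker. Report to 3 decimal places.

n + g + δ = 0.03 + 0.02 + 0.1 = 0.15.
Setting f'(k) = n+g+δ gives 0.34·k^(0.34−1) = 0.15, hence k_gold = (0.34/0.15)^(1/0.66) ≈ 3.4551.

k_gold ≈ 3.455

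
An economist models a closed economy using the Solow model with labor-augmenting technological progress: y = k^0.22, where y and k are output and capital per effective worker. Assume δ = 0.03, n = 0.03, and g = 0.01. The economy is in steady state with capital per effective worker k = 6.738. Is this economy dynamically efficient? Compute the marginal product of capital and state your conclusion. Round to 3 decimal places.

dynamically inefficient; MPK ≈ 0.050

n + g + δ = 0.03 + 0.01 + 0.03 = 0.07.
MPK = 0.22·k^(0.22−1) = 0.22·6.738^(-0.78) ≈ 0.0497.
MPK < 0.07, so the economy is dynamically inefficient (over-saving).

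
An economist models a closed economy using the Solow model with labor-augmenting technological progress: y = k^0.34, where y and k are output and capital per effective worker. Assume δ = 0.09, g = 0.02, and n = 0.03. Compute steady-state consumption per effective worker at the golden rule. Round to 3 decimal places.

The effective depreciation rate is n + g + δ = 0.03 + 0.02 + 0.09 = 0.14.
At the golden rule the marginal product of capital equals n+g+δ: 0.34·k^(0.34−1) = 0.14. Solving, k_gold = (0.34/0.14)^(1/0.66) ≈ 3.8359.
y_gold = 3.8359^0.34 ≈ 1.5795.
c_gold = y_gold − (n+g+δ)·k_gold = 1.5795 − 0.14·3.8359 ≈ 1.0425.

c_gold ≈ 1.042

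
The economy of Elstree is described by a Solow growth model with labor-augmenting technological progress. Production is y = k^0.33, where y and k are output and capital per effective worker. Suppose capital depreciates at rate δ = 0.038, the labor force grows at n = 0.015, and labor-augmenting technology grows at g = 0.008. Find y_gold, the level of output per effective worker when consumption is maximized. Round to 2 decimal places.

y_gold ≈ 2.30

Break-even investment rate: n + g + δ = 0.015 + 0.008 + 0.038 = 0.061.
Setting f'(k) = n+g+δ gives 0.33·k^(0.33−1) = 0.061, hence k_gold = (0.33/0.061)^(1/0.67) ≈ 12.4252.
Output: y_gold = k_gold^0.33 = 12.4252^0.33 ≈ 2.2968.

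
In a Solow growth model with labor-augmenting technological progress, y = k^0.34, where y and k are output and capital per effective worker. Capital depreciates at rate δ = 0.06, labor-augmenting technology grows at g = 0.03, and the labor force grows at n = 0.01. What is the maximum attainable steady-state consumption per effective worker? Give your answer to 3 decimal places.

The effective depreciation rate is n + g + δ = 0.01 + 0.03 + 0.06 = 0.1.
Setting f'(k) = n+g+δ gives 0.34·k^(0.34−1) = 0.1, hence k_gold = (0.34/0.1)^(1/0.66) ≈ 6.3866.
y_gold = 6.3866^0.34 ≈ 1.8784.
c_gold = y_gold − (n+g+δ)·k_gold = 1.8784 − 0.1·6.3866 ≈ 1.2398.

c_gold ≈ 1.240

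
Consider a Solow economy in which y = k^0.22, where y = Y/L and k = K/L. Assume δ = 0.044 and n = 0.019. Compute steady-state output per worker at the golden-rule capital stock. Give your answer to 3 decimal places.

y_gold ≈ 1.423

Capital per worker breaks even when investment replaces (n + δ)·k; here n + δ = 0.063.
Setting f'(k) = n+δ gives 0.22·k^(0.22−1) = 0.063, hence k_gold = (0.22/0.063)^(1/0.78) ≈ 4.9689.
Output: y_gold = k_gold^0.22 = 4.9689^0.22 ≈ 1.4229.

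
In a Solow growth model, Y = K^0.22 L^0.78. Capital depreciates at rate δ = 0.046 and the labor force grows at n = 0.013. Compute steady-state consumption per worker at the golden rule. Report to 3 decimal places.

n + δ = 0.013 + 0.046 = 0.059.
Setting f'(k) = n+δ gives 0.22·k^(0.22−1) = 0.059, hence k_gold = (0.22/0.059)^(1/0.78) ≈ 5.4048.
y_gold = 5.4048^0.22 ≈ 1.4495.
c_gold = y_gold − (n+δ)·k_gold = 1.4495 − 0.059·5.4048 ≈ 1.1306.

c_gold ≈ 1.131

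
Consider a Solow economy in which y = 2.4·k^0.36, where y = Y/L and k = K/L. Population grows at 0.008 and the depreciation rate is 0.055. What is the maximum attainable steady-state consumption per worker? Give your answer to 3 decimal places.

c_gold ≈ 6.700

Break-even investment rate: n + δ = 0.008 + 0.055 = 0.063.
Setting f'(k) = n+δ gives 0.36·2.4·k^(0.36−1) = 0.063, hence k_gold = (0.36·2.4/0.063)^(1/0.64) ≈ 59.8182.
y_gold = 2.4·59.8182^0.36 ≈ 10.4682.
c_gold = y_gold − (n+δ)·k_gold = 10.4682 − 0.063·59.8182 ≈ 6.6996.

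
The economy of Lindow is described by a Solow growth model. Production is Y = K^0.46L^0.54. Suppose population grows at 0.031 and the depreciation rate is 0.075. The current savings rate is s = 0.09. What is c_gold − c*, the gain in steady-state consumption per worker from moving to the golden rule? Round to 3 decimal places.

Δc ≈ 1.094

The effective depreciation rate is n + δ = 0.031 + 0.075 = 0.106.
Current steady state (s = 0.09): k* = (0.09/0.106)^(1/0.54) ≈ 0.7386, y* = 0.7386^0.46 ≈ 0.8699, c* = (1−0.09)·0.8699 ≈ 0.7916.
Maximizing c = f(k) − (n+δ)·k gives f'(k) = n+δ, i.e. 0.46·k^(0.46−1) = 0.106, so k_gold = (0.46/0.106)^(1/0.54) ≈ 15.1519.
y_gold = 15.1519^0.46 ≈ 3.4915, c_gold = y_gold − 0.106·k_gold ≈ 1.8854.
Gain: Δc = 1.8854 − 0.7916 ≈ 1.0938.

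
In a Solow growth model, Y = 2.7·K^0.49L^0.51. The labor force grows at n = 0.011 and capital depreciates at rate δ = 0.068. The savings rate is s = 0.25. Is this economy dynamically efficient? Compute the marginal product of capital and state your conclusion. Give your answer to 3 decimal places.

Capital per worker breaks even when investment replaces (n + δ)·k; here n + δ = 0.079.
Steady-state k*: s·A·k^0.49 = 0.079·k gives k* = (0.25·2.7/0.079)^(1/0.51) ≈ 67.1146.
MPK = 0.49·2.7·67.1146^(-0.51) ≈ 0.1548.
MPK > n+δ = 0.079, so the economy is dynamically efficient (under-saving).

dynamically efficient; MPK ≈ 0.155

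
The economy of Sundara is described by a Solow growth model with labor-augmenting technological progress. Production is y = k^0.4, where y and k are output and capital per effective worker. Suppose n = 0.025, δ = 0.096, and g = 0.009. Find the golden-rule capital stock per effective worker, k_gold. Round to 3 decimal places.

Break-even investment rate: n + g + δ = 0.025 + 0.009 + 0.096 = 0.13.
Setting f'(k) = n+g+δ gives 0.4·k^(0.4−1) = 0.13, hence k_gold = (0.4/0.13)^(1/0.6) ≈ 6.5092.

k_gold ≈ 6.509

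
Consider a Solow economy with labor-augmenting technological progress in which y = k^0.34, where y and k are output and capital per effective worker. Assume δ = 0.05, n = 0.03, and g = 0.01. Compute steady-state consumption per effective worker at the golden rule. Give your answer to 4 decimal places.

The effective depreciation rate is n + g + δ = 0.03 + 0.01 + 0.05 = 0.09.
Golden rule sets MPK = n+g+δ: 0.34·k^(0.34−1) = 0.09, so k_gold = (0.34/0.09)^(1/0.66) ≈ 7.4920.
y_gold = 7.4920^0.34 ≈ 1.9832.
c_gold = y_gold − (n+g+δ)·k_gold = 1.9832 − 0.09·7.4920 ≈ 1.3089.

c_gold ≈ 1.3089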